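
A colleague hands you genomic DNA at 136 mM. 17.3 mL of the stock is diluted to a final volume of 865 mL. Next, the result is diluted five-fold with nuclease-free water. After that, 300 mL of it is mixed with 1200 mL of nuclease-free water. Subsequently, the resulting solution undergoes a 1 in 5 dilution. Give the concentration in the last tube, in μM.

21.8 μM

Overall dilution factor = 50 × 5 × 5 × 5 = 6250.
136 mM / 6250 = 0.0218 mM = 21.8 μM.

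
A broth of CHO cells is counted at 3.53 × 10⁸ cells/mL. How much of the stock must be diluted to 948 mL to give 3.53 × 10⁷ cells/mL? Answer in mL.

V₁ = C₂V₂/C₁ = 3.53 × 10⁷ × 948 / 3.53 × 10⁸ = 94.8 mL.

94.8 mL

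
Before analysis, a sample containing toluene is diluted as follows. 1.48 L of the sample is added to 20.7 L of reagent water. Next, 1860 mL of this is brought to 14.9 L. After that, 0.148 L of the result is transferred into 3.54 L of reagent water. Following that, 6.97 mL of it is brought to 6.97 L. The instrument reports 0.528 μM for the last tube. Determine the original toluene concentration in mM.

1580 mM

Overall dilution factor = 14.99 × 8.011 × 24.92 × 1000 = 2.99 × 10⁶.
Original = 0.528 μM × 2.99 × 10⁶ = 1.58 × 10⁶ μM = 1580 mM.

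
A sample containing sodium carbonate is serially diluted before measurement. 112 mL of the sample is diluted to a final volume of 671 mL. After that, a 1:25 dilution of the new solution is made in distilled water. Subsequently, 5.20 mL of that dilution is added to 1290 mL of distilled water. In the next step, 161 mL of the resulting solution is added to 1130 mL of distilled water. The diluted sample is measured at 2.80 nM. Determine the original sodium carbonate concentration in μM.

838 μM

Overall dilution factor = 5.991 × 25 × 249.1 × 8.019 = 2.99 × 10⁵.
Original = 2.80 nM × 2.99 × 10⁵ = 8.38 × 10⁵ nM = 838 μM.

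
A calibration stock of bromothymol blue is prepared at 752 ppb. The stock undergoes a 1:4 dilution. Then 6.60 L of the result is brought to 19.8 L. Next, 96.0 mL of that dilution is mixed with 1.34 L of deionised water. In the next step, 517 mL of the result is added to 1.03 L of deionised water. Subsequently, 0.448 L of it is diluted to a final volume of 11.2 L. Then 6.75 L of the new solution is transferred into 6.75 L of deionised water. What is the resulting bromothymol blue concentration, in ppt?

28.0 ppt

Overall dilution factor = 4 × 3 × 14.96 × 2.992 × 25 × 2 = 2.69 × 10⁴.
752 ppb / 2.69 × 10⁴ = 0.0280 ppb = 28.0 ppt.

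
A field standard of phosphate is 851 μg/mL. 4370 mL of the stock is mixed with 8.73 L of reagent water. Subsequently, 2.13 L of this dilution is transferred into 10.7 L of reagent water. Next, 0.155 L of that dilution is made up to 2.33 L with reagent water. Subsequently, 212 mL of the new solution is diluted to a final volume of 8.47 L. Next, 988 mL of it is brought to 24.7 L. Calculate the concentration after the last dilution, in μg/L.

Overall dilution factor = 2.998 × 6.023 × 15.03 × 39.95 × 25 = 2.71 × 10⁵.
851 μg/mL / 2.71 × 10⁵ = 3.14 × 10⁻³ μg/mL = 3.14 μg/L.

3.14 μg/L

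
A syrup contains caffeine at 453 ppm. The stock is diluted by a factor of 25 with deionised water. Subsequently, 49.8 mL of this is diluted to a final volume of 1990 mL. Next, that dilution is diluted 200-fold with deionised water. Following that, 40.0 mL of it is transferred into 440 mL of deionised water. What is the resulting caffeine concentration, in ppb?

Overall dilution factor = 25 × 39.96 × 200 × 12 = 2.40 × 10⁶.
453 ppm / 2.40 × 10⁶ = 1.89 × 10⁻⁴ ppm = 0.189 ppb.

0.189 ppb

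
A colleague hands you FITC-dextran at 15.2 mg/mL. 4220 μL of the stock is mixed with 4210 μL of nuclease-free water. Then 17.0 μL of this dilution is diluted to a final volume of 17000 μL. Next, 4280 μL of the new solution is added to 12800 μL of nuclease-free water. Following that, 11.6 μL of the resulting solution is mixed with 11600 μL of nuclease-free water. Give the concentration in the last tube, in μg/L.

Overall dilution factor = 1.998 × 1000 × 3.991 × 1001 = 7.98 × 10⁶.
15.2 mg/mL / 7.98 × 10⁶ = 1.90 × 10⁻⁶ mg/mL = 1.90 μg/L.

1.90 μg/L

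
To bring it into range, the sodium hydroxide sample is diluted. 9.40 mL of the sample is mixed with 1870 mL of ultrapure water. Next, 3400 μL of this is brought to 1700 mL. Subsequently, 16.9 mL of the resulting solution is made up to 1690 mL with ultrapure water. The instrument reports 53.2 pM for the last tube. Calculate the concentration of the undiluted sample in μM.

Overall dilution factor = 199.9 × 500 × 100 = 10.00 × 10⁶.
Original = 53.2 pM × 10.00 × 10⁶ = 5.32 × 10⁸ pM = 532 μM.

532 μM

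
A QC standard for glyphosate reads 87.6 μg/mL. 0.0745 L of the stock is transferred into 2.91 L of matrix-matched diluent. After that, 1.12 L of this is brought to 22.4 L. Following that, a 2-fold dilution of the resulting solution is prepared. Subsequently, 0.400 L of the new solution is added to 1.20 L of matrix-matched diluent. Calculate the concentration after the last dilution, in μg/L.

Overall dilution factor = 40.06 × 20 × 2 × 4 = 6410.
87.6 μg/mL / 6410 = 0.0137 μg/mL = 13.7 μg/L.

13.7 μg/L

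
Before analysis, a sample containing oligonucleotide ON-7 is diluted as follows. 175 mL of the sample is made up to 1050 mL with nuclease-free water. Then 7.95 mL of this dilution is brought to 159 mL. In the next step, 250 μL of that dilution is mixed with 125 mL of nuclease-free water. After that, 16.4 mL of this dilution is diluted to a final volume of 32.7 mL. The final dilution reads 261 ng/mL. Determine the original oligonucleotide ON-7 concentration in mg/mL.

31.3 mg/mL

Overall dilution factor = 6 × 20 × 501 × 1.994 = 1.20 × 10⁵.
Original = 261 ng/mL × 1.20 × 10⁵ = 3.13 × 10⁷ ng/mL = 31.3 mg/mL.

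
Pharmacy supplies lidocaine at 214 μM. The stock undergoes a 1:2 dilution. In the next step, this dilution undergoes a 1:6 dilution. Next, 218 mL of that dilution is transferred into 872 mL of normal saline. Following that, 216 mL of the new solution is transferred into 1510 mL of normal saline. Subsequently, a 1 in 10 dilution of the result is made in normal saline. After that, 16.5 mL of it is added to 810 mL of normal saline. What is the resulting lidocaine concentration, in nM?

Overall dilution factor = 2 × 6 × 5 × 7.991 × 10 × 50.09 = 2.40 × 10⁵.
214 μM / 2.40 × 10⁵ = 8.91 × 10⁻⁴ μM = 0.891 nM.

0.891 nM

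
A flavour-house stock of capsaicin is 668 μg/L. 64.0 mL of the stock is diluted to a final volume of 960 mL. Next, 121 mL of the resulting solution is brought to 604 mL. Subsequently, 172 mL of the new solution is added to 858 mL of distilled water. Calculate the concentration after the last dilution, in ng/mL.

Overall dilution factor = 15 × 4.992 × 5.988 = 448.
668 μg/L / 448 = 1.49 μg/L = 1.49 ng/mL.

1.49 ng/mL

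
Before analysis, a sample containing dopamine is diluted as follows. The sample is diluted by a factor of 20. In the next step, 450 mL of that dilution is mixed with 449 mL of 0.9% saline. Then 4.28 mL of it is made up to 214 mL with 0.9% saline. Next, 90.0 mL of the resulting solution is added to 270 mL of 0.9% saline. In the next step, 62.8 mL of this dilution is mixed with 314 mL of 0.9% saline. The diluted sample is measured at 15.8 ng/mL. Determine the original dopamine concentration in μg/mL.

Overall dilution factor = 20 × 1.998 × 50 × 4 × 6 = 4.79 × 10⁴.
Original = 15.8 ng/mL × 4.79 × 10⁴ = 7.58 × 10⁵ ng/mL = 758 μg/mL.

758 μg/mL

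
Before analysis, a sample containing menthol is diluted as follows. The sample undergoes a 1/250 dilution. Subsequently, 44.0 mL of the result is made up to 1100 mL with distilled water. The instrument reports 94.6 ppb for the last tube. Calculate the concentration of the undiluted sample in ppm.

591 ppm

Overall dilution factor = 250 × 25 = 6250.
Original = 94.6 ppb × 6250 = 5.91 × 10⁵ ppb = 591 ppm.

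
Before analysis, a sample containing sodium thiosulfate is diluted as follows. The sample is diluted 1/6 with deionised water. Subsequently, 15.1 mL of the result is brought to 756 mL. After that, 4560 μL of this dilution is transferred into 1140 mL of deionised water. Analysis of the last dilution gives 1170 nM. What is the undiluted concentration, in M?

0.0882 M

Overall dilution factor = 6 × 50.07 × 251 = 7.54 × 10⁴.
Original = 1170 nM × 7.54 × 10⁴ = 8.82 × 10⁷ nM = 0.0882 M.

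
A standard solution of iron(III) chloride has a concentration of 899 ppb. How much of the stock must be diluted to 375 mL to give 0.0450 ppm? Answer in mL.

18.8 mL

0.0450 ppm = 45.0 ppb.
V₁ = C₂V₂/C₁ = 45.0 × 375 / 899 = 18.8 mL.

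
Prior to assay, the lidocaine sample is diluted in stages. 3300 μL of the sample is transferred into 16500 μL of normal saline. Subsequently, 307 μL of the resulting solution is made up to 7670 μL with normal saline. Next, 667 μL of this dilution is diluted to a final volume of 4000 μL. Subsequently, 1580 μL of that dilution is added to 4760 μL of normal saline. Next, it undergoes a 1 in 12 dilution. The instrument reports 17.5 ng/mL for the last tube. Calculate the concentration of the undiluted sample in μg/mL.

758 μg/mL

Overall dilution factor = 6 × 24.98 × 5.997 × 4.013 × 12 = 4.33 × 10⁴.
Original = 17.5 ng/mL × 4.33 × 10⁴ = 7.58 × 10⁵ ng/mL = 758 μg/mL.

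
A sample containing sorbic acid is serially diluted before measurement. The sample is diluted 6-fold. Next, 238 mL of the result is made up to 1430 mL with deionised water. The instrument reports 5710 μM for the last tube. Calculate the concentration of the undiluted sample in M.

0.206 M

Overall dilution factor = 6 × 6.008 = 36.1.
Original = 5710 μM × 36.1 = 2.06 × 10⁵ μM = 0.206 M.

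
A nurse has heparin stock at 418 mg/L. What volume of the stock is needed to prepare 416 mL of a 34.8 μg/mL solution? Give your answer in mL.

34.6 mL

34.8 μg/mL = 34.8 mg/L.
V₁ = C₂V₂/C₁ = 34.8 × 416 / 418 = 34.6 mL.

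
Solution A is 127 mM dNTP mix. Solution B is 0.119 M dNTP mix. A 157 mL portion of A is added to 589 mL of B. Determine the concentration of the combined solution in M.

C_B = 0.119 M = 119 mM.
C_mix = (C_A·V_A + C_B·V_B)/(V_A + V_B) = (127×157 + 119×589) / 746.0 = 121 mM = 0.121 M.

0.121 M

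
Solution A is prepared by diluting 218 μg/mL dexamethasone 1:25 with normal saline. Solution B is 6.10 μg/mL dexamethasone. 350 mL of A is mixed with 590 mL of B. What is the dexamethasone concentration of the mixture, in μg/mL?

C_A = 218 μg/mL / 25 = 8.72 μg/mL.
C_mix = (C_A·V_A + C_B·V_B)/(V_A + V_B) = (8.72×350 + 6.10×590) / 940.0 = 7.08 μg/mL.

7.08 μg/mL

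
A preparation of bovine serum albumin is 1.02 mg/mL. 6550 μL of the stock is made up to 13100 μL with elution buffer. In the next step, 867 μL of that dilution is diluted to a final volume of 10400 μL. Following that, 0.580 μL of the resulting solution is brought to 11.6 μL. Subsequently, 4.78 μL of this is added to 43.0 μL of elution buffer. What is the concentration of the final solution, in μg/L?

213 μg/L

Overall dilution factor = 2 × 12.00 × 20 × 9.996 = 4796.
1.02 mg/mL / 4796 = 2.13 × 10⁻⁴ mg/mL = 213 μg/L.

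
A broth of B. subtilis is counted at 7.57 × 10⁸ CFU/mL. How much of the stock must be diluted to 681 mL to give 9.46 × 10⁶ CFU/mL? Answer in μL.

8510 μL

V₁ = C₂V₂/C₁ = 9.46 × 10⁶ × 681 / 7.57 × 10⁸ = 8.51 mL = 8510 μL.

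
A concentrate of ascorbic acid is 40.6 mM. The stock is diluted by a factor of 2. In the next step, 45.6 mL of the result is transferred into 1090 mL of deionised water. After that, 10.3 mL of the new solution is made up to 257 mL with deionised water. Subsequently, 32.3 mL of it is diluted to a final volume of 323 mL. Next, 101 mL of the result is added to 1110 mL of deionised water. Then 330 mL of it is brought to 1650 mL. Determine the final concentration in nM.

Overall dilution factor = 2 × 24.90 × 24.95 × 10 × 11.99 × 5 = 7.45 × 10⁵.
40.6 mM / 7.45 × 10⁵ = 5.45 × 10⁻⁵ mM = 54.5 nM.

54.5 nM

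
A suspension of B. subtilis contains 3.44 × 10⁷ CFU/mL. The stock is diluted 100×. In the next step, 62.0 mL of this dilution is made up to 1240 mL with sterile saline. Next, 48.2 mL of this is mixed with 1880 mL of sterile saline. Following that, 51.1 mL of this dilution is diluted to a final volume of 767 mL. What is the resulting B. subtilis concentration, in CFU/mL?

28.6 CFU/mL

Overall dilution factor = 100 × 20 × 40.00 × 15.01 = 1.20 × 10⁶.
3.44 × 10⁷ CFU/mL / 1.20 × 10⁶ = 28.6 CFU/mL.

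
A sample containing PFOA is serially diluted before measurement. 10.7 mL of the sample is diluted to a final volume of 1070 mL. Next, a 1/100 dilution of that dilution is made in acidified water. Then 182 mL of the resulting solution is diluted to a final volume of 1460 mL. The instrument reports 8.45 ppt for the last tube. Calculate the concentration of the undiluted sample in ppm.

0.678 ppm

Overall dilution factor = 100 × 100 × 8.022 = 8.02 × 10⁴.
Original = 8.45 ppt × 8.02 × 10⁴ = 6.78 × 10⁵ ppt = 0.678 ppm.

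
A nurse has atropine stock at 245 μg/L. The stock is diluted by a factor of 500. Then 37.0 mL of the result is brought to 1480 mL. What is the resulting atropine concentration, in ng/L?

Overall dilution factor = 500 × 40 = 2.00 × 10⁴.
245 μg/L / 2.00 × 10⁴ = 0.0123 μg/L = 12.2 ng/L.

12.2 ng/L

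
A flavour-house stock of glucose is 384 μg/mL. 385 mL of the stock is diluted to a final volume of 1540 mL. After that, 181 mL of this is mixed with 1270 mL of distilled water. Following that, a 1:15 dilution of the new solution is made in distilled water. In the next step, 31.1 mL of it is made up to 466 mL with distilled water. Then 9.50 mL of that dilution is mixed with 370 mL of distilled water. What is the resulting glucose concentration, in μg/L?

1.33 μg/L

Overall dilution factor = 4 × 8.017 × 15 × 14.98 × 39.95 = 2.88 × 10⁵.
384 μg/mL / 2.88 × 10⁵ = 1.33 × 10⁻³ μg/mL = 1.33 μg/L.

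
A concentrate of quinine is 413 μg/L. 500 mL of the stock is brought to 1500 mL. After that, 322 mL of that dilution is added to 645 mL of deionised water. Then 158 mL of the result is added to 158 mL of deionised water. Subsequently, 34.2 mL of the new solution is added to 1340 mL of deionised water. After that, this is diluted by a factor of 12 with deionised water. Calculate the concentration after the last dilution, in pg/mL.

Overall dilution factor = 3 × 3.003 × 2 × 40.18 × 12 = 8688.
413 μg/L / 8688 = 0.0475 μg/L = 47.5 pg/mL.

47.5 pg/mL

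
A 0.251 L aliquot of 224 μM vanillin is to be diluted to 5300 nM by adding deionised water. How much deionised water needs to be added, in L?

5300 nM = 5.30 μM.
V₂ = C₁V₁/C₂ = 224 × 0.251 / 5.30 = 10.6 L.
Diluent to add = V₂ − V₁ = 10.6 − 0.251 = 10.4 L.

10.4 L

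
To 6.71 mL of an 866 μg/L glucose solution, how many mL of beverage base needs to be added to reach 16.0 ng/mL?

356 mL

16.0 ng/mL = 16.0 μg/L.
V₂ = C₁V₁/C₂ = 866 × 6.71 / 16.0 = 363 mL.
Diluent to add = V₂ − V₁ = 363 − 6.71 = 356 mL.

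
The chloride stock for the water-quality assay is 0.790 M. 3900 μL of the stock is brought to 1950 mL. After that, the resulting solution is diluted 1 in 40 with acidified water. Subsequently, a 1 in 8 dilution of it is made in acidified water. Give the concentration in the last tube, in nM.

4940 nM

Overall dilution factor = 500 × 40 × 8 = 1.60 × 10⁵.
0.790 M / 1.60 × 10⁵ = 4.94 × 10⁻⁶ M = 4940 nM.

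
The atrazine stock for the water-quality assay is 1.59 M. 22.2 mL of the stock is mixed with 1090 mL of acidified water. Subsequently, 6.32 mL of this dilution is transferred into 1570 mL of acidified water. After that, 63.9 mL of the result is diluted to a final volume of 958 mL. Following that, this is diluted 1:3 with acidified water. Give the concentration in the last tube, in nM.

2830 nM

Overall dilution factor = 50.10 × 249.4 × 14.99 × 3 = 5.62 × 10⁵.
1.59 M / 5.62 × 10⁵ = 2.83 × 10⁻⁶ M = 2830 nM.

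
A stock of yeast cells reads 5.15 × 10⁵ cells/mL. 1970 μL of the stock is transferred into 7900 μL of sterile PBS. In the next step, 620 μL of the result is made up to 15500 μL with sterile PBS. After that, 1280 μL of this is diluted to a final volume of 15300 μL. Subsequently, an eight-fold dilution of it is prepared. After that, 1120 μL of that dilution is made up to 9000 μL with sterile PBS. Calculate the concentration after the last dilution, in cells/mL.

Overall dilution factor = 5.010 × 25 × 11.95 × 8 × 8.036 = 9.62 × 10⁴.
5.15 × 10⁵ cells/mL / 9.62 × 10⁴ = 5.35 cells/mL.

5.35 cells/mL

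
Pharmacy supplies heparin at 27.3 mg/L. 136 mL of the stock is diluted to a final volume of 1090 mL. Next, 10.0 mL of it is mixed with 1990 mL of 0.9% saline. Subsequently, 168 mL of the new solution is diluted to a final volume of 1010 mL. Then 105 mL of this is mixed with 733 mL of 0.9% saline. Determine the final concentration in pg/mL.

Overall dilution factor = 8.015 × 200 × 6.012 × 7.981 = 7.69 × 10⁴.
27.3 mg/L / 7.69 × 10⁴ = 3.55 × 10⁻⁴ mg/L = 355 pg/mL.

355 pg/mL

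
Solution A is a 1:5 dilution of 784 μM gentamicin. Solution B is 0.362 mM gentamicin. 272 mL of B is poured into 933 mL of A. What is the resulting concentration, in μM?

C_A = 784 μM / 5 = 157 μM.
C_B = 0.362 mM = 362 μM.
C_mix = (C_A·V_A + C_B·V_B)/(V_A + V_B) = (157×933 + 362×272) / 1205 = 203 μM.

203 μM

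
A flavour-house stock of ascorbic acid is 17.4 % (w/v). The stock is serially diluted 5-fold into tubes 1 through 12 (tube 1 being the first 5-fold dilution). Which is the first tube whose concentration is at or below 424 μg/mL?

tube 4

Tube n has concentration 17.4 % (w/v) / 5ⁿ.
Need 5ⁿ ≥ 17.4 % (w/v) / 424 μg/mL = 410, so n ≥ 3.74.
First such tube: n = 4.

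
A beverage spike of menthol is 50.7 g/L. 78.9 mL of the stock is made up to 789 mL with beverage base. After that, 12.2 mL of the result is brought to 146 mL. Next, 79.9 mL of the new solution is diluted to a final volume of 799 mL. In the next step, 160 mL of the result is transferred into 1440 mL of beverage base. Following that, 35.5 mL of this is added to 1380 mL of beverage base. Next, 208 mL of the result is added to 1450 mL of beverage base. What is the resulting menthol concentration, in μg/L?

13.3 μg/L

Overall dilution factor = 10 × 11.97 × 10 × 10 × 39.87 × 7.971 = 3.80 × 10⁶.
50.7 g/L / 3.80 × 10⁶ = 1.33 × 10⁻⁵ g/L = 13.3 μg/L.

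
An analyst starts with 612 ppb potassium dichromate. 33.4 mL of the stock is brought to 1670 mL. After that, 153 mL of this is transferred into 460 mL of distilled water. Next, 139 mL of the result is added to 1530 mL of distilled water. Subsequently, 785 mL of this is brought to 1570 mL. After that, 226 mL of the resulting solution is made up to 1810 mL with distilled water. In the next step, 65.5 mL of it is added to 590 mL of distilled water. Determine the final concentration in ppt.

1.59 ppt

Overall dilution factor = 50 × 4.007 × 12.01 × 2 × 8.009 × 10.01 = 3.86 × 10⁵.
612 ppb / 3.86 × 10⁵ = 1.59 × 10⁻³ ppb = 1.59 ppt.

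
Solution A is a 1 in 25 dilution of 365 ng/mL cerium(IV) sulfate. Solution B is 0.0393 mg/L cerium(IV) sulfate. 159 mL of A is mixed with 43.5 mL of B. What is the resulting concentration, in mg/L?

C_A = 365 ng/mL / 25 = 14.6 ng/mL.
C_B = 0.0393 mg/L = 39.3 ng/mL.
C_mix = (C_A·V_A + C_B·V_B)/(V_A + V_B) = (14.6×159 + 39.3×43.5) / 202.5 = 19.9 ng/mL = 0.0199 mg/L.

0.0199 mg/L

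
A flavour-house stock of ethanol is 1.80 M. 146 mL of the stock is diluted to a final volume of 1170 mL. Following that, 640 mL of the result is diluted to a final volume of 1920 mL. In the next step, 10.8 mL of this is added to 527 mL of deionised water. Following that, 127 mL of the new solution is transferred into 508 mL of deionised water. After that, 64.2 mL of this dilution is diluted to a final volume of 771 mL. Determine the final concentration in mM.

Overall dilution factor = 8.014 × 3 × 49.80 × 5 × 12.01 = 7.19 × 10⁴.
1.80 M / 7.19 × 10⁴ = 2.50 × 10⁻⁵ M = 0.0250 mM.

0.0250 mM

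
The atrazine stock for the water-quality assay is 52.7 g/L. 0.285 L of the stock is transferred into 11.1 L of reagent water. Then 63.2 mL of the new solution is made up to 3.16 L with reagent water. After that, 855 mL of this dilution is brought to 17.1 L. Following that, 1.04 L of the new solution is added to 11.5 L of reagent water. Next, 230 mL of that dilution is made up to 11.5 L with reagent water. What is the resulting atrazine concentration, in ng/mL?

Overall dilution factor = 39.95 × 50 × 20 × 12.06 × 50 = 2.41 × 10⁷.
52.7 g/L / 2.41 × 10⁷ = 2.19 × 10⁻⁶ g/L = 2.19 ng/mL.

2.19 ng/mL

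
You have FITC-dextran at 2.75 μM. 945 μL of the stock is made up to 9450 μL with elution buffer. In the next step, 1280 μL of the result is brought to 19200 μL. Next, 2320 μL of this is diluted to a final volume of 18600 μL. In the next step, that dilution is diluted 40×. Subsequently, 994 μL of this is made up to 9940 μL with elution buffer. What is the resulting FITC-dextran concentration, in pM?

5.72 pM

Overall dilution factor = 10 × 15 × 8.017 × 40 × 10 = 4.81 × 10⁵.
2.75 μM / 4.81 × 10⁵ = 5.72 × 10⁻⁶ μM = 5.72 pM.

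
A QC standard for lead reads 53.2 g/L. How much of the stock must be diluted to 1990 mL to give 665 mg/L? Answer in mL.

665 mg/L = 0.665 g/L.
V₁ = C₂V₂/C₁ = 0.665 × 1990 / 53.2 = 24.9 mL.

24.9 mL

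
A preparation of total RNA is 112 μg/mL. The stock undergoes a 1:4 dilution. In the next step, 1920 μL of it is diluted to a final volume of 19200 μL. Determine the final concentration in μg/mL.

Overall dilution factor = 4 × 10 = 40.0.
112 μg/mL / 40.0 = 2.80 μg/mL.

2.80 μg/mL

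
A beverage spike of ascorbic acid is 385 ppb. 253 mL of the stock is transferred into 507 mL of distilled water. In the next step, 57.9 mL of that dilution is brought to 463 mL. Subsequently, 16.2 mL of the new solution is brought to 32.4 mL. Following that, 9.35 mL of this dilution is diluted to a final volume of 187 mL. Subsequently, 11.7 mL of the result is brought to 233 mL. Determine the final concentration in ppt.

Overall dilution factor = 3.004 × 7.997 × 2 × 20 × 19.91 = 1.91 × 10⁴.
385 ppb / 1.91 × 10⁴ = 0.0201 ppb = 20.1 ppt.

20.1 ppt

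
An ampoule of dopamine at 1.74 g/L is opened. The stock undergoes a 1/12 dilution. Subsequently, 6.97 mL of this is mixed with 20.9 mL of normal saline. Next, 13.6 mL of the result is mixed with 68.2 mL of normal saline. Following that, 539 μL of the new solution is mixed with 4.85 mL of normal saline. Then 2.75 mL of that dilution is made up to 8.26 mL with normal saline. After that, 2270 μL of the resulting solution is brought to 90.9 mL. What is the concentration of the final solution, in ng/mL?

Overall dilution factor = 12 × 3.999 × 6.015 × 9.998 × 3.004 × 40.04 = 3.47 × 10⁵.
1.74 g/L / 3.47 × 10⁵ = 5.01 × 10⁻⁶ g/L = 5.01 ng/mL.

5.01 ng/mL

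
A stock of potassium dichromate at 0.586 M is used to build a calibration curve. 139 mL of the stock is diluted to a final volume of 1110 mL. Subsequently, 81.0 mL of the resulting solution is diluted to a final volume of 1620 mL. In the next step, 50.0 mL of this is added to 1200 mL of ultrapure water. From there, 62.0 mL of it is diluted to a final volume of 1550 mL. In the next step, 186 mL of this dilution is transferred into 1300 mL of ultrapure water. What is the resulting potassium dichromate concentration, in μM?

Overall dilution factor = 7.986 × 20 × 25 × 25 × 7.989 = 7.97 × 10⁵.
0.586 M / 7.97 × 10⁵ = 7.35 × 10⁻⁷ M = 0.735 μM.

0.735 μM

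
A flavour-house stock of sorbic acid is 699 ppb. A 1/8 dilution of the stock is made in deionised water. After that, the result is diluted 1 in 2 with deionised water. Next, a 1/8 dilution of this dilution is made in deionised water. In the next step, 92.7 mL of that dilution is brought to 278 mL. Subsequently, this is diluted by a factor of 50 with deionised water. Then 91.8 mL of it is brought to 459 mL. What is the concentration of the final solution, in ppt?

Overall dilution factor = 8 × 2 × 8 × 2.999 × 50 × 5 = 9.60 × 10⁴.
699 ppb / 9.60 × 10⁴ = 7.28 × 10⁻³ ppb = 7.28 ppt.

7.28 ppt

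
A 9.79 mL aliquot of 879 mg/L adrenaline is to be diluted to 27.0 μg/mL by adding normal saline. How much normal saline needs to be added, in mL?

309 mL

27.0 μg/mL = 27.0 mg/L.
V₂ = C₁V₁/C₂ = 879 × 9.79 / 27.0 = 319 mL.
Diluent to add = V₂ − V₁ = 319 − 9.79 = 309 mL.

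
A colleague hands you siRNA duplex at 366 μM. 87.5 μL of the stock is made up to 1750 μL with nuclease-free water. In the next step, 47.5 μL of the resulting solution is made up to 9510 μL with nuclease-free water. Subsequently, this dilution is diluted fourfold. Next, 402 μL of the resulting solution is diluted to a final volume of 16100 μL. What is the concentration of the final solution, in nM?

Overall dilution factor = 20 × 200.2 × 4 × 40.05 = 6.41 × 10⁵.
366 μM / 6.41 × 10⁵ = 5.71 × 10⁻⁴ μM = 0.571 nM.

0.571 nM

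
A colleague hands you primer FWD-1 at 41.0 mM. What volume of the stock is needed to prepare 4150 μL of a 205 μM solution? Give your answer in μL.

20.8 μL

205 μM = 0.205 mM.
V₁ = C₂V₂/C₁ = 0.205 × 4150 / 41.0 = 20.8 μL.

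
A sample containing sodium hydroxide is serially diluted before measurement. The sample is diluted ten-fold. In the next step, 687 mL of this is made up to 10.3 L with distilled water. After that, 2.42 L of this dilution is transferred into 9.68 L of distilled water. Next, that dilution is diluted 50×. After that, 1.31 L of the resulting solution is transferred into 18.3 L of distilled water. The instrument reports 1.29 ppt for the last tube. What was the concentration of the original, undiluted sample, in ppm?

0.724 ppm

Overall dilution factor = 10 × 14.99 × 5 × 50 × 14.97 = 5.61 × 10⁵.
Original = 1.29 ppt × 5.61 × 10⁵ = 7.24 × 10⁵ ppt = 0.724 ppm.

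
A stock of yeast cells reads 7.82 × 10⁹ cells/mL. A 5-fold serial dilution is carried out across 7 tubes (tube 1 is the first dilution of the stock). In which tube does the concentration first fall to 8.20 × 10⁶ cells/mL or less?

Tube n has concentration 7.82 × 10⁹ cells/mL / 5ⁿ.
Need 5ⁿ ≥ 7.82 × 10⁹ cells/mL / 8.20 × 10⁶ cells/mL = 954, so n ≥ 4.26.
First such tube: n = 5.

tube 5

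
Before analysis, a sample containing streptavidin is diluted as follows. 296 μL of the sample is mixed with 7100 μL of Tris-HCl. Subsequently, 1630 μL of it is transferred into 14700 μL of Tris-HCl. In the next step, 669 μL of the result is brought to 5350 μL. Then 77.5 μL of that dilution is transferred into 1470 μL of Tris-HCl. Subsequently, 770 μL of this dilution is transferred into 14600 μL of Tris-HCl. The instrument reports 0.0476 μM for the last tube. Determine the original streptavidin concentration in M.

0.0380 M

Overall dilution factor = 24.99 × 10.02 × 7.997 × 19.97 × 19.96 = 7.98 × 10⁵.
Original = 0.0476 μM × 7.98 × 10⁵ = 3.80 × 10⁴ μM = 0.0380 M.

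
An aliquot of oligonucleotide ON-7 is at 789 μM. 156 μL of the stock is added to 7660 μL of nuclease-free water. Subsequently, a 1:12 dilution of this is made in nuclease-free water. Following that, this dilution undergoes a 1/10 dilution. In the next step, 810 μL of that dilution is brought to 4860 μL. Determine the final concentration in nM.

21.9 nM

Overall dilution factor = 50.10 × 12 × 10 × 6 = 3.61 × 10⁴.
789 μM / 3.61 × 10⁴ = 0.0219 μM = 21.9 nM.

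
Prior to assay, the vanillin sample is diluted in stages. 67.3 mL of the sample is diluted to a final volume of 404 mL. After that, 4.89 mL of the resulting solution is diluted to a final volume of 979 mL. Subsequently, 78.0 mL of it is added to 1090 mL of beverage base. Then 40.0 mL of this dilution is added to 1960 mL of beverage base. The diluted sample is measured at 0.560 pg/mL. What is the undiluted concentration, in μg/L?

Overall dilution factor = 6.003 × 200.2 × 14.97 × 50 = 9.00 × 10⁵.
Original = 0.560 pg/mL × 9.00 × 10⁵ = 5.04 × 10⁵ pg/mL = 504 μg/L.

504 μg/L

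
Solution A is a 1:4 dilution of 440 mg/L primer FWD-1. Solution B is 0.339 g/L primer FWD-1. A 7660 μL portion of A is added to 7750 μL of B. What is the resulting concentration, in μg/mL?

225 μg/mL

C_A = 440 mg/L / 4 = 110 mg/L.
C_B = 0.339 g/L = 339 mg/L.
C_mix = (C_A·V_A + C_B·V_B)/(V_A + V_B) = (110×7660 + 339×7750) / 15410 = 225 mg/L = 225 μg/mL.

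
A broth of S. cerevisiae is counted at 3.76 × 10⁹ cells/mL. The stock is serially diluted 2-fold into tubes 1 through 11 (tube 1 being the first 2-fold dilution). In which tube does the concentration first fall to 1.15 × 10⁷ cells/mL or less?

Tube n has concentration 3.76 × 10⁹ cells/mL / 2ⁿ.
Need 2ⁿ ≥ 3.76 × 10⁹ cells/mL / 1.15 × 10⁷ cells/mL = 327, so n ≥ 8.35.
First such tube: n = 9.

tube 9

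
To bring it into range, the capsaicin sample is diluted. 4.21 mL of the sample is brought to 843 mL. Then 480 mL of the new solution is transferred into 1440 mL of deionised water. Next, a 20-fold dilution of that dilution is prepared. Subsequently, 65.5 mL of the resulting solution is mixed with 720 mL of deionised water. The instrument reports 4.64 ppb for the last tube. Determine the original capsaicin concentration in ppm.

891 ppm

Overall dilution factor = 200.2 × 4 × 20 × 11.99 = 1.92 × 10⁵.
Original = 4.64 ppb × 1.92 × 10⁵ = 8.91 × 10⁵ ppb = 891 ppm.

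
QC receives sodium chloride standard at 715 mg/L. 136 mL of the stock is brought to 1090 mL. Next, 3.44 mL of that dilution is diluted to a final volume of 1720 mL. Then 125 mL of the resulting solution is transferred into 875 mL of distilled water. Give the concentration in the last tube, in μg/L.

Overall dilution factor = 8.015 × 500 × 8 = 3.21 × 10⁴.
715 mg/L / 3.21 × 10⁴ = 0.0223 mg/L = 22.3 μg/L.

22.3 μg/L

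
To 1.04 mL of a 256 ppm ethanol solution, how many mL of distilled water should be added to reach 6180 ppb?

6180 ppb = 6.18 ppm.
V₂ = C₁V₁/C₂ = 256 × 1.04 / 6.18 = 43.1 mL.
Diluent to add = V₂ − V₁ = 43.1 − 1.04 = 42.0 mL.

42.0 mL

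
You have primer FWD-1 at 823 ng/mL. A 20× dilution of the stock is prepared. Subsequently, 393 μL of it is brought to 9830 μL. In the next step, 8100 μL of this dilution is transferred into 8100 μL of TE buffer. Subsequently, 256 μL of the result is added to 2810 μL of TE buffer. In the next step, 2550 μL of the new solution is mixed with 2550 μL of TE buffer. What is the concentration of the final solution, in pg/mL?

34.3 pg/mL

Overall dilution factor = 20 × 25.01 × 2 × 11.98 × 2 = 2.40 × 10⁴.
823 ng/mL / 2.40 × 10⁴ = 0.0343 ng/mL = 34.3 pg/mL.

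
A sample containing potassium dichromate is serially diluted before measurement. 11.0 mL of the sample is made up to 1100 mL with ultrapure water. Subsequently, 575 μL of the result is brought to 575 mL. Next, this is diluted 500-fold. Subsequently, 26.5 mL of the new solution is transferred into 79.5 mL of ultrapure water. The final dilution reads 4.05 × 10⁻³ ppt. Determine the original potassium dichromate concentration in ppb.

810 ppb

Overall dilution factor = 100 × 1000 × 500 × 4 = 2.00 × 10⁸.
Original = 4.05 × 10⁻³ ppt × 2.00 × 10⁸ = 8.10 × 10⁵ ppt = 810 ppb.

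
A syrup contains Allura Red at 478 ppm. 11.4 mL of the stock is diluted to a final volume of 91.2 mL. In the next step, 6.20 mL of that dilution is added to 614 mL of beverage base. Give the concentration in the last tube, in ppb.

597 ppb

Overall dilution factor = 8 × 100.0 = 800.
478 ppm / 800 = 0.597 ppm = 597 ppb.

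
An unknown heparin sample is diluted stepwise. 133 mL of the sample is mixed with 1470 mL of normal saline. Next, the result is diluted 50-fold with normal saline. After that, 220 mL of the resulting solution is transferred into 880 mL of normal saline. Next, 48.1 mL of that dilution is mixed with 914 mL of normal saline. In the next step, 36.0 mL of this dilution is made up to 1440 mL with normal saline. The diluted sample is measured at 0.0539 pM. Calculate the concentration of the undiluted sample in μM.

0.130 μM

Overall dilution factor = 12.05 × 50 × 5 × 20.00 × 40 = 2.41 × 10⁶.
Original = 0.0539 pM × 2.41 × 10⁶ = 1.30 × 10⁵ pM = 0.130 μM.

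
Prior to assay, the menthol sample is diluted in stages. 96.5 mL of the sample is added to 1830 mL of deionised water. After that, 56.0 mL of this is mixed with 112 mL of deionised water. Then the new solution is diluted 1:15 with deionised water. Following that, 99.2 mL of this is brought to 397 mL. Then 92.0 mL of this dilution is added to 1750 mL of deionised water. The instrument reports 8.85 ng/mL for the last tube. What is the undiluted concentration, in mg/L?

637 mg/L

Overall dilution factor = 19.96 × 3 × 15 × 4.002 × 20.02 = 7.20 × 10⁴.
Original = 8.85 ng/mL × 7.20 × 10⁴ = 6.37 × 10⁵ ng/mL = 637 mg/L.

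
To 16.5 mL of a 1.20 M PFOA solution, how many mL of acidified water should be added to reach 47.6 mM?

47.6 mM = 0.0476 M.
V₂ = C₁V₁/C₂ = 1.20 × 16.5 / 0.0476 = 416 mL.
Diluent to add = V₂ − V₁ = 416 − 16.5 = 399 mL.

399 mL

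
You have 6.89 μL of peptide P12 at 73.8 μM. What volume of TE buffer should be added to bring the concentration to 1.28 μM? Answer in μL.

390 μL

V₂ = C₁V₁/C₂ = 73.8 × 6.89 / 1.28 = 397 μL.
Diluent to add = V₂ − V₁ = 397 − 6.89 = 390 μL.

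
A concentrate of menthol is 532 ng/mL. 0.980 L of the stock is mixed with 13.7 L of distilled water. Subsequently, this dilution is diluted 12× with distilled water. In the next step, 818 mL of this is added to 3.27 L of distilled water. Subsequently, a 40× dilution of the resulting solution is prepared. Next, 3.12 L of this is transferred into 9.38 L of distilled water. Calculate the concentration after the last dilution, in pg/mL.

Overall dilution factor = 14.98 × 12 × 4.998 × 40 × 4.006 = 1.44 × 10⁵.
532 ng/mL / 1.44 × 10⁵ = 3.70 × 10⁻³ ng/mL = 3.70 pg/mL.

3.70 pg/mL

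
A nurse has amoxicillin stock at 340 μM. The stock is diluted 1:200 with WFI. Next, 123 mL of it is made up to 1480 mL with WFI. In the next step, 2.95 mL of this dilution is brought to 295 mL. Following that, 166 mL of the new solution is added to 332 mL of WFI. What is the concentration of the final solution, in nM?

Overall dilution factor = 200 × 12.03 × 100 × 3 = 7.22 × 10⁵.
340 μM / 7.22 × 10⁵ = 4.71 × 10⁻⁴ μM = 0.471 nM.

0.471 nM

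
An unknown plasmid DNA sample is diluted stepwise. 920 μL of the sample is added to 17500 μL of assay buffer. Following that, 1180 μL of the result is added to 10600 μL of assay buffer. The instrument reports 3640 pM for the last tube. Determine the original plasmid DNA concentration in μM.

0.728 μM

Overall dilution factor = 20.02 × 9.983 = 200.
Original = 3640 pM × 200 = 7.28 × 10⁵ pM = 0.728 μM.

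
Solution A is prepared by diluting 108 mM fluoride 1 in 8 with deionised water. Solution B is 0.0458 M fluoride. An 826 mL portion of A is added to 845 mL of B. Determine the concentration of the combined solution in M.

0.0298 M

C_A = 108 mM / 8 = 13.5 mM.
C_B = 0.0458 M = 45.8 mM.
C_mix = (C_A·V_A + C_B·V_B)/(V_A + V_B) = (13.5×826 + 45.8×845) / 1671 = 29.8 mM = 0.0298 M.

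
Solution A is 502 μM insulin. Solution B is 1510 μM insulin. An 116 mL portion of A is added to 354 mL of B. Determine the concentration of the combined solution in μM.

1260 μM

C_mix = (C_A·V_A + C_B·V_B)/(V_A + V_B) = (502×116 + 1510×354) / 470.0 = 1261 μM.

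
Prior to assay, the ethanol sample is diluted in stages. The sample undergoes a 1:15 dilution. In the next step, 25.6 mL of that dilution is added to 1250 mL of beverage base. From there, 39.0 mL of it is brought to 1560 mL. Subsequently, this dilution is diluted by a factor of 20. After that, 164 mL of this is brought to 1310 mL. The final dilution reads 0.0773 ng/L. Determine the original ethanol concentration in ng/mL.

Overall dilution factor = 15 × 49.83 × 40 × 20 × 7.988 = 4.78 × 10⁶.
Original = 0.0773 ng/L × 4.78 × 10⁶ = 3.69 × 10⁵ ng/L = 369 ng/mL.

369 ng/mL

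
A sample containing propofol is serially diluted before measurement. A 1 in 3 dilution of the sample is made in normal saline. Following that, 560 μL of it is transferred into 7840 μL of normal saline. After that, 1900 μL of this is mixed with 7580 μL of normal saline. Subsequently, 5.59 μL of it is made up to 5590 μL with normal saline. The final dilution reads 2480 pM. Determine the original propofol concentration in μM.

557 μM

Overall dilution factor = 3 × 15 × 4.989 × 1000 = 2.25 × 10⁵.
Original = 2480 pM × 2.25 × 10⁵ = 5.57 × 10⁸ pM = 557 μM.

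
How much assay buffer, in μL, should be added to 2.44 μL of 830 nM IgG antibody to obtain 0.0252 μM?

77.9 μL

0.0252 μM = 25.2 nM.
V₂ = C₁V₁/C₂ = 830 × 2.44 / 25.2 = 80.4 μL.
Diluent to add = V₂ − V₁ = 80.4 − 2.44 = 77.9 μL.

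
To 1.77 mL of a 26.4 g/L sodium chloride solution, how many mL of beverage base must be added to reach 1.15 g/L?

38.9 mL

V₂ = C₁V₁/C₂ = 26.4 × 1.77 / 1.15 = 40.6 mL.
Diluent to add = V₂ − V₁ = 40.6 − 1.77 = 38.9 mL.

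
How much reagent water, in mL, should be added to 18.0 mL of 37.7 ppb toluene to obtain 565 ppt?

565 ppt = 0.565 ppb.
V₂ = C₁V₁/C₂ = 37.7 × 18.0 / 0.565 = 1201 mL.
Diluent to add = V₂ − V₁ = 1201 − 18.0 = 1180 mL.

1180 mL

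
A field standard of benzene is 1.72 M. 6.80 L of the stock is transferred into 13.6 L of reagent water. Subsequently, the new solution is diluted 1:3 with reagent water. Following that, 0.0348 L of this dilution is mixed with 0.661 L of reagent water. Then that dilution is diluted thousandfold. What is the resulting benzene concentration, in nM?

Overall dilution factor = 3 × 3 × 19.99 × 1000 = 1.80 × 10⁵.
1.72 M / 1.80 × 10⁵ = 9.56 × 10⁻⁶ M = 9560 nM.

9560 nM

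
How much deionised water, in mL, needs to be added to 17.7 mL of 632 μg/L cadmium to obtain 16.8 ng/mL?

16.8 ng/mL = 16.8 μg/L.
V₂ = C₁V₁/C₂ = 632 × 17.7 / 16.8 = 666 mL.
Diluent to add = V₂ − V₁ = 666 − 17.7 = 648 mL.

648 mL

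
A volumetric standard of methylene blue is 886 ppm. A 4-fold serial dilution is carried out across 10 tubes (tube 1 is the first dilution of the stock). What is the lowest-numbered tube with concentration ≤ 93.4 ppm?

Tube n has concentration 886 ppm / 4ⁿ.
Need 4ⁿ ≥ 886 ppm / 93.4 ppm = 9.49, so n ≥ 1.62.
First such tube: n = 2.

tube 2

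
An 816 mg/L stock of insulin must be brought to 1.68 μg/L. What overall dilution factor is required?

Factor = C₀/C_target = 816 mg/L / 1.68 μg/L = 4.86 × 10⁵.

4.86 × 10⁵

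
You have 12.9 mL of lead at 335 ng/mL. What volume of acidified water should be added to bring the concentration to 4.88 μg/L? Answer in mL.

4.88 μg/L = 4.88 ng/mL.
V₂ = C₁V₁/C₂ = 335 × 12.9 / 4.88 = 886 mL.
Diluent to add = V₂ − V₁ = 886 − 12.9 = 873 mL.

873 mL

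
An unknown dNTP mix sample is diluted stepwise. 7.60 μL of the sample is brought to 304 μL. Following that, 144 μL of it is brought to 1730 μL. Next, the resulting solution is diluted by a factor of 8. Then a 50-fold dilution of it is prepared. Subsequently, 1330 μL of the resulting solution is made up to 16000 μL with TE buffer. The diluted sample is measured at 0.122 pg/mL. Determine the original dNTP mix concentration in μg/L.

282 μg/L

Overall dilution factor = 40 × 12.01 × 8 × 50 × 12.03 = 2.31 × 10⁶.
Original = 0.122 pg/mL × 2.31 × 10⁶ = 2.82 × 10⁵ pg/mL = 282 μg/L.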